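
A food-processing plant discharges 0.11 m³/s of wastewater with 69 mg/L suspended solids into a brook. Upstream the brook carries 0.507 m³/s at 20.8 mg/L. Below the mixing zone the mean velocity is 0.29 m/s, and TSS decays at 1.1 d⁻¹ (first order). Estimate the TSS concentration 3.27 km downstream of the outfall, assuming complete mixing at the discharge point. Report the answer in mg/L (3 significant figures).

After complete mixing, C₀ = (0.11·69 + 0.507·20.8) / 0.617 = 29.39 mg/L.
Travel time t = 3270 m / 0.29 m/s = 1.128e+04 s = 0.1305 d.
C = 29.39·exp(−1.1·0.1305) = 29.39·0.8663 = 25.46 mg/L.

25.5 mg/L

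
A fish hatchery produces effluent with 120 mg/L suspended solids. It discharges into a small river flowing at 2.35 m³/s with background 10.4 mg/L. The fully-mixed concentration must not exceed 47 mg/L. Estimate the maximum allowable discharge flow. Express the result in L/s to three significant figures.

Mass balance at complete mixing: C_std·(Q_w + Q_r) = Q_w·C_e + Q_r·C_b.
Rearranging, Q_w = Q_r·(C_std − C_b)/(C_e − C_std) = 2.35·(47 − 10.4) / (120 − 47) = 1.178 m³/s.
= 1178 L/s.

1180 L/s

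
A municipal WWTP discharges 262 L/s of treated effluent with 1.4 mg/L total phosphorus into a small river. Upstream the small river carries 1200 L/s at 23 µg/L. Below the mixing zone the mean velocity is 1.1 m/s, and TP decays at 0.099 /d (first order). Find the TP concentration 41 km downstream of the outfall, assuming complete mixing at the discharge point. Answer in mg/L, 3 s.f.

0.258 mg/L

262 L/s = 0.262 m³/s.
1200 L/s = 1.2 m³/s.
23 µg/L = 0.023 mg/L.
After complete mixing, C₀ = (0.262·1.4 + 1.2·0.023) / 1.462 = 0.2698 mg/L.
Travel time t = 4.1e+04 m / 1.1 m/s = 3.727e+04 s = 0.4314 d.
C = 0.2698·exp(−0.099·0.4314) = 0.2698·0.9582 = 0.2585 mg/L.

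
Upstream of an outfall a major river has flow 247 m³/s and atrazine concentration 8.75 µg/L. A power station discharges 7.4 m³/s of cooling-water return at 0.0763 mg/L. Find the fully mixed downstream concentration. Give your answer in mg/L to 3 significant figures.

8.75 µg/L = 0.00875 mg/L.
By mass balance at complete mixing, C = (7.4·0.0763 + 247·0.00875) / (7.4 + 247) = 2.726/254.4 = 0.01071 mg/L.

0.0107 mg/L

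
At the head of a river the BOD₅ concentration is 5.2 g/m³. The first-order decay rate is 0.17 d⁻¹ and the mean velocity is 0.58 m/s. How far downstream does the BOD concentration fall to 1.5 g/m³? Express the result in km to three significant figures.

366 km

From C = C₀·e^(−kt), t = ln(C₀/C)/k = ln(5.2/1.5)/0.17 = 1.243/0.17 = 7.313 d.
Distance = v·t = 0.58 m/s × 6.318e+05 s = 3.665e+05 m = 366.5 km.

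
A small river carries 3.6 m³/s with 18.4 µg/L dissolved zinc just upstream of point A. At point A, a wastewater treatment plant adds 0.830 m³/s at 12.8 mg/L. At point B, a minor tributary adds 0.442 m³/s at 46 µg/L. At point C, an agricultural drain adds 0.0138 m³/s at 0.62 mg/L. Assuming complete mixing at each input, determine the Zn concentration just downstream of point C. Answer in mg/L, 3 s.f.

2.19 mg/L

18.4 µg/L = 0.0184 mg/L.
After input A: C = (3.6·0.0184 + 0.83·12.8) / 4.43 = 2.413 mg/L.
46 µg/L = 0.046 mg/L.
After input B: C = (4.43·2.413 + 0.442·0.046) / 4.872 = 2.198 mg/L.
After input C: C = (4.872·2.198 + 0.0138·0.62) / 4.886 = 2.194 mg/L.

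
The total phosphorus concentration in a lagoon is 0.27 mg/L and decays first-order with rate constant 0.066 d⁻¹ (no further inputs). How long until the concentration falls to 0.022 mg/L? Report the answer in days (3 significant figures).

38.0 d

t = ln(C₀/C)/k = ln(0.27/0.022)/0.066 = 2.507/0.066 = 37.99 d.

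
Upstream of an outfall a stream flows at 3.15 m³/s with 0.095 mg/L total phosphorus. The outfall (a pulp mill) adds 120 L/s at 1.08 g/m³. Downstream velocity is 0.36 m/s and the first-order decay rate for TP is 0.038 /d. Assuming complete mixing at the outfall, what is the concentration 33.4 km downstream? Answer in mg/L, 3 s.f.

120 L/s = 0.12 m³/s.
After complete mixing, C₀ = (0.12·1.08 + 3.15·0.095) / 3.27 = 0.1311 mg/L.
Travel time t = 3.34e+04 m / 0.36 m/s = 9.278e+04 s = 1.074 d.
C = 0.1311·exp(−0.038·1.074) = 0.1311·0.96 = 0.1259 mg/L.

0.126 mg/L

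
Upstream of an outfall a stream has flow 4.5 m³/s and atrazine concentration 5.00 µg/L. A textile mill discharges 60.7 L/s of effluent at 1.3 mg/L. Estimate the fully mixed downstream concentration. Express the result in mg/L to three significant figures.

60.7 L/s = 0.0607 m³/s.
5.00 µg/L = 0.005 mg/L.
Flow-weighted mixing gives C = (0.0607·1.3 + 4.5·0.005) / (0.0607 + 4.5) = 0.1014/4.561 = 0.02224 mg/L.

0.0222 mg/L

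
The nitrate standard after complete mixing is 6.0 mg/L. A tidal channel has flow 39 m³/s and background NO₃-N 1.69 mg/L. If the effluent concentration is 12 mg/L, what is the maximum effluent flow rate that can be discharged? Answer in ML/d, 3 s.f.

Mass balance at complete mixing: C_std·(Q_w + Q_r) = Q_w·C_e + Q_r·C_b.
Rearranging, Q_w = Q_r·(C_std − C_b)/(C_e − C_std) = 39·(6 − 1.69) / (12 − 6) = 28.02 m³/s.
= 2420 ML/d.

2420 ML/d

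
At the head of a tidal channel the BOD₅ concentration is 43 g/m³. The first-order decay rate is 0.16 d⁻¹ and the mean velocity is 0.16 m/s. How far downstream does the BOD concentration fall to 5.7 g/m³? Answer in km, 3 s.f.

From C = C₀·e^(−kt), t = ln(C₀/C)/k = ln(43/5.7)/0.16 = 2.021/0.16 = 12.63 d.
Distance = v·t = 0.16 m/s × 1.091e+06 s = 1.746e+05 m = 174.6 km.

175 km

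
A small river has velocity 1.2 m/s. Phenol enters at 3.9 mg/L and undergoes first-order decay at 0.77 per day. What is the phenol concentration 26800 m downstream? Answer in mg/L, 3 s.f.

Travel time t = 26800 m / 1.2 m/s = 2.68e+04/1.2 = 2.233e+04 s = 0.2585 d.
First-order decay: C = 3.9·exp(−0.77·0.2585) = 3.9·0.8195 = 3.196 mg/L.

3.20 mg/L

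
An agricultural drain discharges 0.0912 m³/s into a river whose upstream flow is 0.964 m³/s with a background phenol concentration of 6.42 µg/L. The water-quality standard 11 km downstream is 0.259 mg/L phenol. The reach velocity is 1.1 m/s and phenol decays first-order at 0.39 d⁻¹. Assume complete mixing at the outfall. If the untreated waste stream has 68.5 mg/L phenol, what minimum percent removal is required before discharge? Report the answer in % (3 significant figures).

6.42 µg/L = 0.00642 mg/L.
Travel time to the compliance point: t = 1.1e+04/1.1 = 1e+04 s = 0.1157 d; decay factor exp(−0.39·0.1157) = 0.9559.
So the concentration just after mixing may be at most 0.259/0.9559 = 0.271 mg/L.
Mass balance: 0.271·1.055 = 0.0912·Cₑ + 0.964·0.00642.
Cₑ = (0.2859 − 0.006189) / 0.0912 = 3.067 mg/L.
Required removal = 1 − 3.067/68.5 = 95.52 %.

95.5 %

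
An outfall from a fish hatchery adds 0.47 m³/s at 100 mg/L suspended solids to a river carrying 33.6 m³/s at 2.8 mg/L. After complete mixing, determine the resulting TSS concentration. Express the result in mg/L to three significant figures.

Conservation of mass across the mixing zone: C = (0.47·100 + 33.6·2.8) / (0.47 + 33.6) = 141.1/34.07 = 4.141 mg/L.

4.14 mg/L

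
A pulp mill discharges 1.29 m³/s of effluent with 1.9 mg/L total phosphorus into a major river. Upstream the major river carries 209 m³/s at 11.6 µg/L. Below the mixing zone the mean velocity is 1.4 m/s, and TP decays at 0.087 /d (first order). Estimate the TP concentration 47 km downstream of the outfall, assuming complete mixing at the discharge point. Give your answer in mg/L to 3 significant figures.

0.0224 mg/L

11.6 µg/L = 0.0116 mg/L.
After complete mixing, C₀ = (1.29·1.9 + 209·0.0116) / 210.3 = 0.02318 mg/L.
Travel time t = 4.7e+04 m / 1.4 m/s = 3.357e+04 s = 0.3886 d.
C = 0.02318·exp(−0.087·0.3886) = 0.02318·0.9668 = 0.02241 mg/L.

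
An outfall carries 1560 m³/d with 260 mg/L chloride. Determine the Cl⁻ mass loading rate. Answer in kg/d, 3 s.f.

406 kg/d

1560 m³/d = 0.01806 m³/s.
Mass flux = Q·C = 0.01806 m³/s × 260 g/m³ = 4.694 g/s.
= 4.694 g/s × 86.4 = 405.6 kg/d.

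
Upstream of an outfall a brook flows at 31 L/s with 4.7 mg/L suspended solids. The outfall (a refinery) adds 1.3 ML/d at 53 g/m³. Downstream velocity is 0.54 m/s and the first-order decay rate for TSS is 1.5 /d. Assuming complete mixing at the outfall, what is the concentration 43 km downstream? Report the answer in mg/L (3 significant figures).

1.3 ML/d = 0.01505 m³/s.
31 L/s = 0.031 m³/s.
After complete mixing, C₀ = (0.01505·53 + 0.031·4.7) / 0.04605 = 20.48 mg/L.
Travel time t = 4.3e+04 m / 0.54 m/s = 7.963e+04 s = 0.9216 d.
C = 20.48·exp(−1.5·0.9216) = 20.48·0.251 = 5.14 mg/L.

5.14 mg/L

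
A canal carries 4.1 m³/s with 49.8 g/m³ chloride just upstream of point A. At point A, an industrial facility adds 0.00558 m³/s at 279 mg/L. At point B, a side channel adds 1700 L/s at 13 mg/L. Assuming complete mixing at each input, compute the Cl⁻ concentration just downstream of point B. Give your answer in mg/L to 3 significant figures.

After input A: C = (4.1·49.8 + 0.00558·279) / 4.106 = 50.11 mg/L.
1700 L/s = 1.7 m³/s.
After input B: C = (4.106·50.11 + 1.7·13) / 5.806 = 39.24 mg/L.

39.2 mg/L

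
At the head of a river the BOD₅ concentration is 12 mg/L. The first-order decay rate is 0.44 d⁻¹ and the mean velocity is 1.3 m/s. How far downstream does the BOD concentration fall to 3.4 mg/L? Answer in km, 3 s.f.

From C = C₀·e^(−kt), t = ln(C₀/C)/k = ln(12/3.4)/0.44 = 1.261/0.44 = 2.866 d.
Distance = v·t = 1.3 m/s × 2.476e+05 s = 3.219e+05 m = 321.9 km.

322 km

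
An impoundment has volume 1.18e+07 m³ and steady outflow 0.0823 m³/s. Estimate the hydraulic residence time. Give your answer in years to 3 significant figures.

4.54 yr

Q = 0.0823 m³/s × 3.156e+07 s/yr = 2.597e+06 m³/yr.
Hydraulic residence time τ = V/Q = 1.18e+07/2.597e+06 = 4.543 yr.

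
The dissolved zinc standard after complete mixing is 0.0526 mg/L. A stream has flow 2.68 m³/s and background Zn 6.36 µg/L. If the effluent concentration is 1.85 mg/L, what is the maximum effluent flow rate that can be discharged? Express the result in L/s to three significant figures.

6.36 µg/L = 0.00636 mg/L.
Mass balance at complete mixing: C_std·(Q_w + Q_r) = Q_w·C_e + Q_r·C_b.
Rearranging, Q_w = Q_r·(C_std − C_b)/(C_e − C_std) = 2.68·(0.0526 − 0.00636) / (1.85 − 0.0526) = 0.06895 m³/s.
= 68.95 L/s.

68.9 L/s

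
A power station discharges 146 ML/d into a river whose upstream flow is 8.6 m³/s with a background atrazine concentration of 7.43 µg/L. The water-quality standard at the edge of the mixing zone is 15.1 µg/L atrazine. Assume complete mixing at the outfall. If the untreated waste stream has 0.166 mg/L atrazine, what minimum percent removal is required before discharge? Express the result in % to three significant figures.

67.4 %

146 ML/d = 1.69 m³/s.
7.43 µg/L = 0.00743 mg/L.
15.1 µg/L = 0.0151 mg/L.
Mass balance: 0.0151·10.29 = 1.69·Cₑ + 8.6·0.00743.
Cₑ = (0.1554 − 0.0639) / 1.69 = 0.05414 mg/L.
Required removal = 1 − 0.05414/0.166 = 67.39 %.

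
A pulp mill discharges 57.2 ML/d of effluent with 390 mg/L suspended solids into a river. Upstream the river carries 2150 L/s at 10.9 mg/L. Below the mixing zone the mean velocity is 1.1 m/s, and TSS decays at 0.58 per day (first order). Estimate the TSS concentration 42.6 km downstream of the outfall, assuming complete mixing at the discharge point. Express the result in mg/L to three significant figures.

57.2 ML/d = 0.662 m³/s.
2150 L/s = 2.15 m³/s.
After complete mixing, C₀ = (0.662·390 + 2.15·10.9) / 2.812 = 100.2 mg/L.
Travel time t = 4.26e+04 m / 1.1 m/s = 3.873e+04 s = 0.4482 d.
C = 100.2·exp(−0.58·0.4482) = 100.2·0.7711 = 77.22 mg/L.

77.2 mg/L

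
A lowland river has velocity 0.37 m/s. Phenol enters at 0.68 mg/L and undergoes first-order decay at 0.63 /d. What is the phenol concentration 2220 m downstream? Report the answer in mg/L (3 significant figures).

0.651 mg/L

Travel time t = 2220 m / 0.37 m/s = 2220/0.37 = 6000 s = 0.06944 d.
First-order decay: C = 0.68·exp(−0.63·0.06944) = 0.68·0.9572 = 0.6509 mg/L.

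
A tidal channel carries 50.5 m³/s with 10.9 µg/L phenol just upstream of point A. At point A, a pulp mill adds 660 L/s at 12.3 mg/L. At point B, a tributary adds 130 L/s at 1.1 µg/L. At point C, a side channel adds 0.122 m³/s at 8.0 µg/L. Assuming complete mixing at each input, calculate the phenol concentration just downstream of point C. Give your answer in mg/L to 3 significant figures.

10.9 µg/L = 0.0109 mg/L.
660 L/s = 0.66 m³/s.
After input A: C = (50.5·0.0109 + 0.66·12.3) / 51.16 = 0.1694 mg/L.
130 L/s = 0.13 m³/s.
1.1 µg/L = 0.0011 mg/L.
After input B: C = (51.16·0.1694 + 0.13·0.0011) / 51.29 = 0.169 mg/L.
8.0 µg/L = 0.008 mg/L.
After input C: C = (51.29·0.169 + 0.122·0.008) / 51.41 = 0.1686 mg/L.

0.169 mg/L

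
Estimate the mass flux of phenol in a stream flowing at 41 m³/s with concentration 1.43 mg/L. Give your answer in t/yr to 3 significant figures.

Mass flux = Q·C = 41 m³/s × 1.43 g/m³ = 58.63 g/s.
= 58.63 g/s × 31.56 = 1850 t/yr.

1850 t/yr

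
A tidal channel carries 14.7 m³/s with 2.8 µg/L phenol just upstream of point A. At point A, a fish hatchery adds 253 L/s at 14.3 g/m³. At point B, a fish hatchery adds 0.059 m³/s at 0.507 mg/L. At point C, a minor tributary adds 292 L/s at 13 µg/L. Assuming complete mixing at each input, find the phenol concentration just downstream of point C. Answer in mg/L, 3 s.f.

2.8 µg/L = 0.0028 mg/L.
253 L/s = 0.253 m³/s.
After input A: C = (14.7·0.0028 + 0.253·14.3) / 14.95 = 0.2447 mg/L.
After input B: C = (14.95·0.2447 + 0.059·0.507) / 15.01 = 0.2457 mg/L.
292 L/s = 0.292 m³/s.
13 µg/L = 0.013 mg/L.
After input C: C = (15.01·0.2457 + 0.292·0.013) / 15.3 = 0.2413 mg/L.

0.241 mg/L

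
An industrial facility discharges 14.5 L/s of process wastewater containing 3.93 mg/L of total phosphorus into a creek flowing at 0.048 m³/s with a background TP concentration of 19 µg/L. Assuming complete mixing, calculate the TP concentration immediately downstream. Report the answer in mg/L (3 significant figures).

14.5 L/s = 0.0145 m³/s.
19 µg/L = 0.019 mg/L.
By mass balance at complete mixing, C = (0.0145·3.93 + 0.048·0.019) / (0.0145 + 0.048) = 0.0579/0.0625 = 0.9264 mg/L.

0.926 mg/L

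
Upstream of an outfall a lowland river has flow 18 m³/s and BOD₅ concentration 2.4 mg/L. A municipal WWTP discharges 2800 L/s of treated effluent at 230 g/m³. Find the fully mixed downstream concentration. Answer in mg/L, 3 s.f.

33.0 mg/L

2800 L/s = 2.8 m³/s.
Flow-weighted mixing gives C = (2.8·230 + 18·2.4) / (2.8 + 18) = 687.2/20.8 = 33.04 mg/L.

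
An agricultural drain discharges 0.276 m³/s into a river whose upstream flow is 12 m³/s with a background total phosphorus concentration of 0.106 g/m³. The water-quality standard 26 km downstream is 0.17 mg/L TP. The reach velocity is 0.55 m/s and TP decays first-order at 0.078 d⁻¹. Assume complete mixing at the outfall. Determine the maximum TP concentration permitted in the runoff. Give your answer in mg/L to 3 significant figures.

Travel time to the compliance point: t = 2.6e+04/0.55 = 4.727e+04 s = 0.5471 d; decay factor exp(−0.078·0.5471) = 0.9582.
So the concentration just after mixing may be at most 0.17/0.9582 = 0.1774 mg/L.
Mass balance: 0.1774·12.28 = 0.276·Cₑ + 12·0.106.
Cₑ = (2.178 − 1.272) / 0.276 = 3.282 mg/L.

3.28 mg/L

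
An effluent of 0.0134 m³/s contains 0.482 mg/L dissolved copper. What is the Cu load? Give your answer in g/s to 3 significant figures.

0.00646 g/s

Mass flux = Q·C = 0.0134 m³/s × 0.482 g/m³ = 0.006459 g/s.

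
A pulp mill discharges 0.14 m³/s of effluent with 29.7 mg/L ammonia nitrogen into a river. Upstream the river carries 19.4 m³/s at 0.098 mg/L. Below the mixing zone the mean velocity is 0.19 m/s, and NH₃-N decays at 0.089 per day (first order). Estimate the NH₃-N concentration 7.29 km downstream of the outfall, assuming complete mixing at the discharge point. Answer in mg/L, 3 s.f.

After complete mixing, C₀ = (0.14·29.7 + 19.4·0.098) / 19.54 = 0.3101 mg/L.
Travel time t = 7290 m / 0.19 m/s = 3.837e+04 s = 0.4441 d.
C = 0.3101·exp(−0.089·0.4441) = 0.3101·0.9612 = 0.2981 mg/L.

0.298 mg/L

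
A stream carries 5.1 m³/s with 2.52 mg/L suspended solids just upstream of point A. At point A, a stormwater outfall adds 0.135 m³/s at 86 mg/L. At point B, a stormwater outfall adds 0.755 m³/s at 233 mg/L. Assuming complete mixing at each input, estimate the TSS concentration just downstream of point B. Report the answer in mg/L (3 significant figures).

33.5 mg/L

After input A: C = (5.1·2.52 + 0.135·86) / 5.235 = 4.673 mg/L.
After input B: C = (5.235·4.673 + 0.755·233) / 5.99 = 33.45 mg/L.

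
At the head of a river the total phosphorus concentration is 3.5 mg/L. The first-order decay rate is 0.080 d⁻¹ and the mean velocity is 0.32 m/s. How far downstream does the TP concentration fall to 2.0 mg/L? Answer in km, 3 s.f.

193 km

From C = C₀·e^(−kt), t = ln(C₀/C)/k = ln(3.5/2.0)/0.080 = 0.5596/0.080 = 6.995 d.
Distance = v·t = 0.32 m/s × 6.044e+05 s = 1.934e+05 m = 193.4 km.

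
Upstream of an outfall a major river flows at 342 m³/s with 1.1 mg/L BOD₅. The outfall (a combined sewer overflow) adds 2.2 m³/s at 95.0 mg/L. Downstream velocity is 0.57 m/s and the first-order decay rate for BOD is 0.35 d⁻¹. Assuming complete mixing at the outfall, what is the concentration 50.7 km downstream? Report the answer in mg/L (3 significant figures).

After complete mixing, C₀ = (2.2·95 + 342·1.1) / 344.2 = 1.7 mg/L.
Travel time t = 5.07e+04 m / 0.57 m/s = 8.895e+04 s = 1.029 d.
C = 1.7·exp(−0.35·1.029) = 1.7·0.6975 = 1.186 mg/L.

1.19 mg/L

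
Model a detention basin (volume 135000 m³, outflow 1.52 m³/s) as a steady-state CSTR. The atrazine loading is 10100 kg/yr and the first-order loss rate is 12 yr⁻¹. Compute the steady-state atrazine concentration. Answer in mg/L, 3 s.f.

0.204 mg/L

Outflow Q = 1.52 m³/s × 3.156e+07 s/yr = 4.797e+07 m³/yr.
Steady-state CSTR mass balance: W = Q·C + k·V·C, so C = W/(Q + kV).
Q + kV = 4.797e+07 + 12·135000 = 4.959e+07 m³/yr.
C = 10100/4.959e+07 = 0.0002037 kg/m³ = 0.2037 mg/L.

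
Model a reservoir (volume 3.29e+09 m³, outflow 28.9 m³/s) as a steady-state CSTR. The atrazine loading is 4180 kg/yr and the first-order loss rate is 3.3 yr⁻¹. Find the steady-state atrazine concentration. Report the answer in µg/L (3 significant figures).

Outflow Q = 28.9 m³/s × 3.156e+07 s/yr = 9.12e+08 m³/yr.
Steady-state CSTR mass balance: W = Q·C + k·V·C, so C = W/(Q + kV).
Q + kV = 9.12e+08 + 3.3·3.29e+09 = 1.177e+10 m³/yr.
C = 4180/1.177e+10 = 3.552e-07 kg/m³ = 0.0003552 mg/L = 0.3552 µg/L.

0.355 µg/L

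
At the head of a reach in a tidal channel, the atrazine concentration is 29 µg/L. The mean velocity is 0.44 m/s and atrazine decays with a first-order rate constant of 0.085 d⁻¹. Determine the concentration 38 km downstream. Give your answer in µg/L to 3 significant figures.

Travel time t = 38 km / 0.44 m/s = 3.8e+04/0.44 = 8.636e+04 s = 0.9996 d.
First-order decay: C = 29·exp(−0.085·0.9996) = 29·0.9185 = 26.64 µg/L.

26.6 µg/L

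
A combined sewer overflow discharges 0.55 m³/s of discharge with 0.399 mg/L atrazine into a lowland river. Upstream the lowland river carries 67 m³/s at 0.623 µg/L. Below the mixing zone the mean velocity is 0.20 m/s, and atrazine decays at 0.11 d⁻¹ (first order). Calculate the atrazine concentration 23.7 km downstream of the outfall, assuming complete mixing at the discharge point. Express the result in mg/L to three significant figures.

0.623 µg/L = 0.000623 mg/L.
After complete mixing, C₀ = (0.55·0.399 + 67·0.000623) / 67.55 = 0.003867 mg/L.
Travel time t = 2.37e+04 m / 0.20 m/s = 1.185e+05 s = 1.372 d.
C = 0.003867·exp(−0.11·1.372) = 0.003867·0.86 = 0.003325 mg/L.

0.00333 mg/L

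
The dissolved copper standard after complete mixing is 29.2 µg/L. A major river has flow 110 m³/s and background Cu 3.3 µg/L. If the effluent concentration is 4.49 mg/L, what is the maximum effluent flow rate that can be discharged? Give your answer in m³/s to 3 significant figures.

3.3 µg/L = 0.0033 mg/L.
29.2 µg/L = 0.0292 mg/L.
Mass balance at complete mixing: C_std·(Q_w + Q_r) = Q_w·C_e + Q_r·C_b.
Rearranging, Q_w = Q_r·(C_std − C_b)/(C_e − C_std) = 110·(0.0292 − 0.0033) / (4.49 − 0.0292) = 0.6387 m³/s.

0.639 m³/s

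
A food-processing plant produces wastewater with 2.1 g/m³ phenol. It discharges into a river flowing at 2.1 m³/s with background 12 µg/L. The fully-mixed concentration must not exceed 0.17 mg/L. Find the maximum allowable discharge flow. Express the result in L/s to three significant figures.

12 µg/L = 0.012 mg/L.
Mass balance at complete mixing: C_std·(Q_w + Q_r) = Q_w·C_e + Q_r·C_b.
Rearranging, Q_w = Q_r·(C_std − C_b)/(C_e − C_std) = 2.1·(0.17 − 0.012) / (2.1 − 0.17) = 0.1719 m³/s.
= 171.9 L/s.

172 L/s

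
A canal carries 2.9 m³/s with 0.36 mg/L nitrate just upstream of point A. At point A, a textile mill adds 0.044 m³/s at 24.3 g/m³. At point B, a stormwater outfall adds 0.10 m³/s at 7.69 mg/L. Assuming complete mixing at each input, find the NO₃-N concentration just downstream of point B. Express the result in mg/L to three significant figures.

0.947 mg/L

After input A: C = (2.9·0.36 + 0.044·24.3) / 2.944 = 0.7178 mg/L.
After input B: C = (2.944·0.7178 + 0.1·7.69) / 3.044 = 0.9468 mg/L.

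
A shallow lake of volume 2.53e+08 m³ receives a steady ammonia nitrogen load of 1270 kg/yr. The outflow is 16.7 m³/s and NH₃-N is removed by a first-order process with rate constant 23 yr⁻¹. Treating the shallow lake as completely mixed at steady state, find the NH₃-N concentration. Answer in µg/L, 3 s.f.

0.200 µg/L

Outflow Q = 16.7 m³/s × 3.156e+07 s/yr = 5.27e+08 m³/yr.
Steady-state CSTR mass balance: W = Q·C + k·V·C, so C = W/(Q + kV).
Q + kV = 5.27e+08 + 23·2.53e+08 = 6.346e+09 m³/yr.
C = 1270/6.346e+09 = 2.001e-07 kg/m³ = 0.0002001 mg/L = 0.2001 µg/L.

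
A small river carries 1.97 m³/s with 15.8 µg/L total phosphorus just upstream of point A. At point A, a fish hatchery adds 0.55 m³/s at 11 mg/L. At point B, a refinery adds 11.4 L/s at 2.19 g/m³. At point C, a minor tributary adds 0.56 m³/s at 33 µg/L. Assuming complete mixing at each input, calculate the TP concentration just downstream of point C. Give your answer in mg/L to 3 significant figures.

1.98 mg/L

15.8 µg/L = 0.0158 mg/L.
After input A: C = (1.97·0.0158 + 0.55·11) / 2.52 = 2.413 mg/L.
11.4 L/s = 0.0114 m³/s.
After input B: C = (2.52·2.413 + 0.0114·2.19) / 2.531 = 2.412 mg/L.
33 µg/L = 0.033 mg/L.
After input C: C = (2.531·2.412 + 0.56·0.033) / 3.091 = 1.981 mg/L.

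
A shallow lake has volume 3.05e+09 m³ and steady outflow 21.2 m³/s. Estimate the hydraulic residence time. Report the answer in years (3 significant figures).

4.56 yr

Q = 21.2 m³/s × 3.156e+07 s/yr = 6.69e+08 m³/yr.
Hydraulic residence time τ = V/Q = 3.05e+09/6.69e+08 = 4.559 yr.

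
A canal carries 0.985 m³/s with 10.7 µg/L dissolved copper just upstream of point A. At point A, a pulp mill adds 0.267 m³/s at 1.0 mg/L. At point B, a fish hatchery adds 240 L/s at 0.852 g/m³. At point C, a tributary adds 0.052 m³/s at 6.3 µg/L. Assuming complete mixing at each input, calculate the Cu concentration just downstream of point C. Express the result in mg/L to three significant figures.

0.312 mg/L

10.7 µg/L = 0.0107 mg/L.
After input A: C = (0.985·0.0107 + 0.267·1) / 1.252 = 0.2217 mg/L.
240 L/s = 0.24 m³/s.
After input B: C = (1.252·0.2217 + 0.24·0.852) / 1.492 = 0.3231 mg/L.
6.3 µg/L = 0.0063 mg/L.
After input C: C = (1.492·0.3231 + 0.052·0.0063) / 1.544 = 0.3124 mg/L.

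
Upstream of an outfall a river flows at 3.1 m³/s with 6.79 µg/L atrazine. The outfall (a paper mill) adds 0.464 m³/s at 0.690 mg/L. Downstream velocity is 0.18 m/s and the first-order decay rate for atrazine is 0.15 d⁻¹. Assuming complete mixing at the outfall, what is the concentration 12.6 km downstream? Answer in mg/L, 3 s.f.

6.79 µg/L = 0.00679 mg/L.
After complete mixing, C₀ = (0.464·0.69 + 3.1·0.00679) / 3.564 = 0.09574 mg/L.
Travel time t = 1.26e+04 m / 0.18 m/s = 7e+04 s = 0.8102 d.
C = 0.09574·exp(−0.15·0.8102) = 0.09574·0.8856 = 0.08478 mg/L.

0.0848 mg/L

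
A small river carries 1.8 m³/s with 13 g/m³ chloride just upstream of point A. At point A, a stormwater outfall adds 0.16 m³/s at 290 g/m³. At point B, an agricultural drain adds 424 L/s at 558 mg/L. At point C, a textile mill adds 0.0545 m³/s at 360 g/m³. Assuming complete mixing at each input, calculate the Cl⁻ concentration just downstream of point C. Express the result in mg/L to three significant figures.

134 mg/L

After input A: C = (1.8·13 + 0.16·290) / 1.96 = 35.61 mg/L.
424 L/s = 0.424 m³/s.
After input B: C = (1.96·35.61 + 0.424·558) / 2.384 = 128.5 mg/L.
After input C: C = (2.384·128.5 + 0.0545·360) / 2.438 = 133.7 mg/L.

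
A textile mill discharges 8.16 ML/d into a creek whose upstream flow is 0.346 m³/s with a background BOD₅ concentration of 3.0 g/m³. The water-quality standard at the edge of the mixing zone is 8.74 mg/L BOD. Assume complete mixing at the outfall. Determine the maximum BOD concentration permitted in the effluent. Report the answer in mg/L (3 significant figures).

8.16 ML/d = 0.09444 m³/s.
Mass balance: 8.74·0.4404 = 0.09444·Cₑ + 0.346·3.
Cₑ = (3.849 − 1.038) / 0.09444 = 29.77 mg/L.

29.8 mg/L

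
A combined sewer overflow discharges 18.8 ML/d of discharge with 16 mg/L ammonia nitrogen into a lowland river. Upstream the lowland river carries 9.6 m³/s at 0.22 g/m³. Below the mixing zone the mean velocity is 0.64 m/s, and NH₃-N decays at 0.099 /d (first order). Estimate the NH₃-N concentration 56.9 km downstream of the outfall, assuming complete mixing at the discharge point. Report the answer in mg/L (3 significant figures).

0.515 mg/L

18.8 ML/d = 0.2176 m³/s.
After complete mixing, C₀ = (0.2176·16 + 9.6·0.22) / 9.818 = 0.5697 mg/L.
Travel time t = 5.69e+04 m / 0.64 m/s = 8.891e+04 s = 1.029 d.
C = 0.5697·exp(−0.099·1.029) = 0.5697·0.9031 = 0.5146 mg/L.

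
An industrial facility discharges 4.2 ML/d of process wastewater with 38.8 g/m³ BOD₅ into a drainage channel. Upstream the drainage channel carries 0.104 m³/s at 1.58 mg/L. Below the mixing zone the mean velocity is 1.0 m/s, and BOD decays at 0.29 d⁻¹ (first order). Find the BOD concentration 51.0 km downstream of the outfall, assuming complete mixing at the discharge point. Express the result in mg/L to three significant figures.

4.2 ML/d = 0.04861 m³/s.
After complete mixing, C₀ = (0.04861·38.8 + 0.104·1.58) / 0.1526 = 13.44 mg/L.
Travel time t = 5.1e+04 m / 1.0 m/s = 5.1e+04 s = 0.5903 d.
C = 13.44·exp(−0.29·0.5903) = 13.44·0.8427 = 11.32 mg/L.

11.3 mg/L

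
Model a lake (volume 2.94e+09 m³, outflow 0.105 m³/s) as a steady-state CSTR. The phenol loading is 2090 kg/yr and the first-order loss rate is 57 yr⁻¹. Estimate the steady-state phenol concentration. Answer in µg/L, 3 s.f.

Outflow Q = 0.105 m³/s × 3.156e+07 s/yr = 3.314e+06 m³/yr.
Steady-state CSTR mass balance: W = Q·C + k·V·C, so C = W/(Q + kV).
Q + kV = 3.314e+06 + 57·2.94e+09 = 1.676e+11 m³/yr.
C = 2090/1.676e+11 = 1.247e-08 kg/m³ = 1.247e-05 mg/L = 0.01247 µg/L.

0.0125 µg/L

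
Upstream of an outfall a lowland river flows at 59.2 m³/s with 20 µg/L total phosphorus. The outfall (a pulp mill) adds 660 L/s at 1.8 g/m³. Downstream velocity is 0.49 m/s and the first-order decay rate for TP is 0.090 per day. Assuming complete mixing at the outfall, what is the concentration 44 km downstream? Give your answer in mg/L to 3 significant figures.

660 L/s = 0.66 m³/s.
20 µg/L = 0.02 mg/L.
After complete mixing, C₀ = (0.66·1.8 + 59.2·0.02) / 59.86 = 0.03963 mg/L.
Travel time t = 4.4e+04 m / 0.49 m/s = 8.98e+04 s = 1.039 d.
C = 0.03963·exp(−0.090·1.039) = 0.03963·0.9107 = 0.03609 mg/L.

0.0361 mg/L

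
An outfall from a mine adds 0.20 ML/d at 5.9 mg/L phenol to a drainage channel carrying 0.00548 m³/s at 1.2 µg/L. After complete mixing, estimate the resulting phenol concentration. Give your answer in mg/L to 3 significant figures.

1.75 mg/L

0.20 ML/d = 0.002315 m³/s.
1.2 µg/L = 0.0012 mg/L.
Conservation of mass across the mixing zone: C = (0.002315·5.9 + 0.00548·0.0012) / (0.002315 + 0.00548) = 0.01366/0.007795 = 1.753 mg/L.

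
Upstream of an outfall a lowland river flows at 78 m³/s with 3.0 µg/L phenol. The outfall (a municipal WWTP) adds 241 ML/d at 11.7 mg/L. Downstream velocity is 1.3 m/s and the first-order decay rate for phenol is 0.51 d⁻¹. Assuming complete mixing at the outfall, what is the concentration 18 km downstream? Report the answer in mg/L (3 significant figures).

241 ML/d = 2.789 m³/s.
3.0 µg/L = 0.003 mg/L.
After complete mixing, C₀ = (2.789·11.7 + 78·0.003) / 80.79 = 0.4069 mg/L.
Travel time t = 1.8e+04 m / 1.3 m/s = 1.385e+04 s = 0.1603 d.
C = 0.4069·exp(−0.51·0.1603) = 0.4069·0.9215 = 0.3749 mg/L.

0.375 mg/L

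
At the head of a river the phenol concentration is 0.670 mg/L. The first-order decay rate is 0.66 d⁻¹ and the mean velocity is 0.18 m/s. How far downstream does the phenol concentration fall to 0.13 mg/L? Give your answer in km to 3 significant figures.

From C = C₀·e^(−kt), t = ln(C₀/C)/k = ln(0.670/0.13)/0.66 = 1.64/0.66 = 2.484 d.
Distance = v·t = 0.18 m/s × 2.147e+05 s = 3.864e+04 m = 38.64 km.

38.6 km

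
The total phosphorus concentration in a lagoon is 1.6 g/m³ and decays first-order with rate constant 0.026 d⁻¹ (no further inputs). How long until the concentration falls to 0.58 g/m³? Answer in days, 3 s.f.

39.0 d

t = ln(C₀/C)/k = ln(1.6/0.58)/0.026 = 1.015/0.026 = 39.03 d.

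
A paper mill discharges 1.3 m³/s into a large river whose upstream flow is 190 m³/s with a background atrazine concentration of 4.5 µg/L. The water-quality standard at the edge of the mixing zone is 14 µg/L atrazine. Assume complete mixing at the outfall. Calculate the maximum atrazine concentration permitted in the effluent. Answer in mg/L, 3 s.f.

4.5 µg/L = 0.0045 mg/L.
14 µg/L = 0.014 mg/L.
Mass balance: 0.014·191.3 = 1.3·Cₑ + 190·0.0045.
Cₑ = (2.678 − 0.855) / 1.3 = 1.402 mg/L.

1.40 mg/L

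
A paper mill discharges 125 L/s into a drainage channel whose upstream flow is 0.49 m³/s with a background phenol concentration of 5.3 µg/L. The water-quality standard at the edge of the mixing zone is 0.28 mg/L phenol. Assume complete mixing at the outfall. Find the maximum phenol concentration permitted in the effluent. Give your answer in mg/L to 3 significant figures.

125 L/s = 0.125 m³/s.
5.3 µg/L = 0.0053 mg/L.
Mass balance: 0.28·0.615 = 0.125·Cₑ + 0.49·0.0053.
Cₑ = (0.1722 − 0.002597) / 0.125 = 1.357 mg/L.

1.36 mg/L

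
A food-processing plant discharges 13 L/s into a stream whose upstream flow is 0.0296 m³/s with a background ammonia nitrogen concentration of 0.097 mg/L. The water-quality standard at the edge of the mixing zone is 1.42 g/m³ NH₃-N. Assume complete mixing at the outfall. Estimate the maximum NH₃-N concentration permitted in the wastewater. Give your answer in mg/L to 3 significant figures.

13 L/s = 0.013 m³/s.
Mass balance: 1.42·0.0426 = 0.013·Cₑ + 0.0296·0.097.
Cₑ = (0.06049 − 0.002871) / 0.013 = 4.432 mg/L.

4.43 mg/L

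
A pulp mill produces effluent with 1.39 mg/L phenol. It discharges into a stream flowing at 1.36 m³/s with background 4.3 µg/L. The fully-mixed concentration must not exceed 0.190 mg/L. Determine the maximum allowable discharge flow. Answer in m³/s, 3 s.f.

4.3 µg/L = 0.0043 mg/L.
Mass balance at complete mixing: C_std·(Q_w + Q_r) = Q_w·C_e + Q_r·C_b.
Rearranging, Q_w = Q_r·(C_std − C_b)/(C_e − C_std) = 1.36·(0.19 − 0.0043) / (1.39 − 0.19) = 0.2105 m³/s.

0.210 m³/s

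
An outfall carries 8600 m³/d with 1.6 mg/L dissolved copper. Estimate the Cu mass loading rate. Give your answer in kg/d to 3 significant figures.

13.8 kg/d

8600 m³/d = 0.09954 m³/s.
Mass flux = Q·C = 0.09954 m³/s × 1.6 g/m³ = 0.1593 g/s.
= 0.1593 g/s × 86.4 = 13.76 kg/d.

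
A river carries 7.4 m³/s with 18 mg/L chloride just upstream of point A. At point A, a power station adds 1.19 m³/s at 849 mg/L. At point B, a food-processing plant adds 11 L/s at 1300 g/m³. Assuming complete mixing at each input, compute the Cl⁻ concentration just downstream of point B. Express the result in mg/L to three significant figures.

After input A: C = (7.4·18 + 1.19·849) / 8.59 = 133.1 mg/L.
11 L/s = 0.011 m³/s.
After input B: C = (8.59·133.1 + 0.011·1300) / 8.601 = 134.6 mg/L.

135 mg/L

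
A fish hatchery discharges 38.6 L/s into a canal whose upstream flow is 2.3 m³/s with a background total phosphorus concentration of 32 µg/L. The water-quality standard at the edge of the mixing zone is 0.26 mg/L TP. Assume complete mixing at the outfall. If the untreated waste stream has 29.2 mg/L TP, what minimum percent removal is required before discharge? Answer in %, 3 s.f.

52.6 %

38.6 L/s = 0.0386 m³/s.
32 µg/L = 0.032 mg/L.
Mass balance: 0.26·2.339 = 0.0386·Cₑ + 2.3·0.032.
Cₑ = (0.608 − 0.0736) / 0.0386 = 13.85 mg/L.
Required removal = 1 − 13.85/29.2 = 52.58 %.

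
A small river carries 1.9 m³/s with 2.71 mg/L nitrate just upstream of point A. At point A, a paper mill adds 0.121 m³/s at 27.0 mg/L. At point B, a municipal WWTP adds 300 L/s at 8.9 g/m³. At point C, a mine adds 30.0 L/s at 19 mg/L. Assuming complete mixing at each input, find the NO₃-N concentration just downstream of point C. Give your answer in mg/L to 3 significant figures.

After input A: C = (1.9·2.71 + 0.121·27) / 2.021 = 4.164 mg/L.
300 L/s = 0.3 m³/s.
After input B: C = (2.021·4.164 + 0.3·8.9) / 2.321 = 4.776 mg/L.
30.0 L/s = 0.03 m³/s.
After input C: C = (2.321·4.776 + 0.03·19) / 2.351 = 4.958 mg/L.

4.96 mg/L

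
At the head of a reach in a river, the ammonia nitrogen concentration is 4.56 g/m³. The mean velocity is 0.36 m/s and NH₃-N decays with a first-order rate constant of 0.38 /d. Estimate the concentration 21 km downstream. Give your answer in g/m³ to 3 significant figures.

3.53 g/m³

Travel time t = 21 km / 0.36 m/s = 2.1e+04/0.36 = 5.833e+04 s = 0.6752 d.
First-order decay: C = 4.56·exp(−0.38·0.6752) = 4.56·0.7737 = 3.528 g/m³.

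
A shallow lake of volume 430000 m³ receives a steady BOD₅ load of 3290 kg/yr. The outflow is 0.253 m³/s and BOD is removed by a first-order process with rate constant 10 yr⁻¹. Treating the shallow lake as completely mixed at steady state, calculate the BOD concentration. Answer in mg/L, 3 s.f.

Outflow Q = 0.253 m³/s × 3.156e+07 s/yr = 7.984e+06 m³/yr.
Steady-state CSTR mass balance: W = Q·C + k·V·C, so C = W/(Q + kV).
Q + kV = 7.984e+06 + 10·430000 = 1.228e+07 m³/yr.
C = 3290/1.228e+07 = 0.0002678 kg/m³ = 0.2678 mg/L.

0.268 mg/L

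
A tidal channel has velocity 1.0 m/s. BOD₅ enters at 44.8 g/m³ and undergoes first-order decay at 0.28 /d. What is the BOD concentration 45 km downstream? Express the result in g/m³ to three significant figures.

Travel time t = 45 km / 1.0 m/s = 4.5e+04/1.0 = 4.5e+04 s = 0.5208 d.
First-order decay: C = 44.8·exp(−0.28·0.5208) = 44.8·0.8643 = 38.72 g/m³.

38.7 g/m³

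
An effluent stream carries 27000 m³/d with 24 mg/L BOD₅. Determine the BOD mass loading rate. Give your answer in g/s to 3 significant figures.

7.50 g/s

27000 m³/d = 0.3125 m³/s.
Mass flux = Q·C = 0.3125 m³/s × 24 g/m³ = 7.5 g/s.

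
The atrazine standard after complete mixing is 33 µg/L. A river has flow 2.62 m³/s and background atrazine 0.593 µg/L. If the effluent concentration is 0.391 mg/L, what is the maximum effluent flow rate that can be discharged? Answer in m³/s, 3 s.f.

0.593 µg/L = 0.000593 mg/L.
33 µg/L = 0.033 mg/L.
Mass balance at complete mixing: C_std·(Q_w + Q_r) = Q_w·C_e + Q_r·C_b.
Rearranging, Q_w = Q_r·(C_std − C_b)/(C_e − C_std) = 2.62·(0.033 − 0.000593) / (0.391 − 0.033) = 0.2372 m³/s.

0.237 m³/s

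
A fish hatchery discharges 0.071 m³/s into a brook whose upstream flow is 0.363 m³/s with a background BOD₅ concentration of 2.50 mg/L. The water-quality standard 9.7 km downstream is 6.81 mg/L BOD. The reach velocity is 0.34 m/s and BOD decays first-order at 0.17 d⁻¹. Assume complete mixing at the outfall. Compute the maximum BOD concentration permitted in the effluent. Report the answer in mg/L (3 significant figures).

31.2 mg/L

Travel time to the compliance point: t = 9700/0.34 = 2.853e+04 s = 0.3302 d; decay factor exp(−0.17·0.3302) = 0.9454.
So the concentration just after mixing may be at most 6.81/0.9454 = 7.203 mg/L.
Mass balance: 7.203·0.434 = 0.071·Cₑ + 0.363·2.5.
Cₑ = (3.126 − 0.9075) / 0.071 = 31.25 mg/L.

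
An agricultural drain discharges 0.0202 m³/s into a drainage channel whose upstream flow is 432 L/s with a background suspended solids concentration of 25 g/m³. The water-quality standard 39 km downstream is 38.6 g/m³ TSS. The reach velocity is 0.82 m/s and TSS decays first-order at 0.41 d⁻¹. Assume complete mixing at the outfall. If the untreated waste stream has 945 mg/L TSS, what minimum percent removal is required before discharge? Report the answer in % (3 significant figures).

42.0 %

432 L/s = 0.432 m³/s.
Travel time to the compliance point: t = 3.9e+04/0.82 = 4.756e+04 s = 0.5505 d; decay factor exp(−0.41·0.5505) = 0.798.
So the concentration just after mixing may be at most 38.6/0.798 = 48.37 mg/L.
Mass balance: 48.37·0.4522 = 0.0202·Cₑ + 0.432·25.
Cₑ = (21.87 − 10.8) / 0.0202 = 548.2 mg/L.
Required removal = 1 − 548.2/945 = 41.99 %.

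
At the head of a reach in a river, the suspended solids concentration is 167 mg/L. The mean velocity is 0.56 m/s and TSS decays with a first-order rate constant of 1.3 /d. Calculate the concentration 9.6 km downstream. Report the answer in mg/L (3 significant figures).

Travel time t = 9.6 km / 0.56 m/s = 9600/0.56 = 1.714e+04 s = 0.1984 d.
First-order decay: C = 167·exp(−1.3·0.1984) = 167·0.7726 = 129 mg/L.

129 mg/L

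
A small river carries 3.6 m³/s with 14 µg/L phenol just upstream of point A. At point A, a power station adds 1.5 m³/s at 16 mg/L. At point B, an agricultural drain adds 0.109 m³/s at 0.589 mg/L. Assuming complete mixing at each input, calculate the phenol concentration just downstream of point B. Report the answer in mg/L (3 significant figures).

4.63 mg/L

14 µg/L = 0.014 mg/L.
After input A: C = (3.6·0.014 + 1.5·16) / 5.1 = 4.716 mg/L.
After input B: C = (5.1·4.716 + 0.109·0.589) / 5.209 = 4.629 mg/L.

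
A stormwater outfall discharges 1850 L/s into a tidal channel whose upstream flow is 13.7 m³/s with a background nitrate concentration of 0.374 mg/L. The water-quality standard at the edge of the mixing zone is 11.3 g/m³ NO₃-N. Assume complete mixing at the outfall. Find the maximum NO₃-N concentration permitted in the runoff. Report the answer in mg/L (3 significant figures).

92.2 mg/L

1850 L/s = 1.85 m³/s.
Mass balance: 11.3·15.55 = 1.85·Cₑ + 13.7·0.374.
Cₑ = (175.7 − 5.124) / 1.85 = 92.21 mg/L.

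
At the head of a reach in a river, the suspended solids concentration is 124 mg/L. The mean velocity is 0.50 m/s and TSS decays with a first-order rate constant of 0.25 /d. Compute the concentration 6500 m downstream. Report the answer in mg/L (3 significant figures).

119 mg/L

Travel time t = 6500 m / 0.50 m/s = 6500/0.50 = 1.3e+04 s = 0.1505 d.
First-order decay: C = 124·exp(−0.25·0.1505) = 124·0.9631 = 119.4 mg/L.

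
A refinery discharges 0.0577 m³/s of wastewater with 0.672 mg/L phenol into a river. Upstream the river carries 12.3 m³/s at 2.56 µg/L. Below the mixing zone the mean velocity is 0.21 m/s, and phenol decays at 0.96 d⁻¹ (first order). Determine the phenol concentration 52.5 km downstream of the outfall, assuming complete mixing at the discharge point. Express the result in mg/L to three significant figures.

0.000354 mg/L

2.56 µg/L = 0.00256 mg/L.
After complete mixing, C₀ = (0.0577·0.672 + 12.3·0.00256) / 12.36 = 0.005686 mg/L.
Travel time t = 5.25e+04 m / 0.21 m/s = 2.5e+05 s = 2.894 d.
C = 0.005686·exp(−0.96·2.894) = 0.005686·0.06218 = 0.0003535 mg/L.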